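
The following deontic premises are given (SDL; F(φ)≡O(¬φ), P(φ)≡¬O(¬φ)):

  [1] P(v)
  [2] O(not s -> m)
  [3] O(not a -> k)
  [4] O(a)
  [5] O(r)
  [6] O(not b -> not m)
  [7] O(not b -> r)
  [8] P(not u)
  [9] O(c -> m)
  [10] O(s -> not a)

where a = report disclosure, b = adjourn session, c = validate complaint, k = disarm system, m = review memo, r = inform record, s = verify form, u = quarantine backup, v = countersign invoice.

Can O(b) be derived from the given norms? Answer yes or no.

Yes

Premise 4 states O(a) outright.
The contrapositive of premise 10 (O(s -> not a)) is O(a -> not s), and O(a) is already established, so O(not s).
Applying K to premise 2 (O(not s -> m)) and O(not s) yields O(m).
Premise 6, O(not b -> not m), contraposes to O(m -> b); with O(m) we get O(b).
Premises 1, 3, 5, 7, 8, 9 do not contribute to this derivation.
So O(b) follows.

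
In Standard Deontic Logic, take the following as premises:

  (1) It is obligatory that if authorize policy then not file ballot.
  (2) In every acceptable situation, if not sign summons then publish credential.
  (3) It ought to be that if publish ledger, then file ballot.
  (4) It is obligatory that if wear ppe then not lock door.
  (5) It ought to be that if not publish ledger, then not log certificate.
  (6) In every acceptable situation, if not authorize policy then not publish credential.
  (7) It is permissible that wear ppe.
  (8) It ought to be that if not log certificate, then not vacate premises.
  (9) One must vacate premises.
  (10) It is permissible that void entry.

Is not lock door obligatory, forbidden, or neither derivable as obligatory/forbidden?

Premise 4 is O(wear_ppe → ¬lock_door), but O(wear_ppe) is not derivable from the premises (the permission P(wear_ppe) asserts only ¬O(¬wear_ppe), not O(wear_ppe)), so it does not yield O(¬lock_door).
No premise or chain of K-axiom applications forces O(¬lock_door), and none forces O(lock_door). So ¬lock_door is neither obligatory nor forbidden under these norms.

Neither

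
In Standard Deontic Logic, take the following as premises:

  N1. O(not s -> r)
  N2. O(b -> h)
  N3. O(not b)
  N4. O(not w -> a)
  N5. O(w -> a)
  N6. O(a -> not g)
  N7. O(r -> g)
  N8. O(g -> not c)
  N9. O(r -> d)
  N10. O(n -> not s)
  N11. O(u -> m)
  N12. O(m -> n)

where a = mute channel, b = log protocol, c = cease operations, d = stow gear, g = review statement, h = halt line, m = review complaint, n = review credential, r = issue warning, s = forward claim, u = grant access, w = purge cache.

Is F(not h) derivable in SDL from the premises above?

No

Premise 2 is O(b -> h), but O(b) is not derivable from the premises, so it does not yield O(h).
No other premise forces O(h). An ideal world satisfying every premise can still have not h true, so F(not h) is not derivable.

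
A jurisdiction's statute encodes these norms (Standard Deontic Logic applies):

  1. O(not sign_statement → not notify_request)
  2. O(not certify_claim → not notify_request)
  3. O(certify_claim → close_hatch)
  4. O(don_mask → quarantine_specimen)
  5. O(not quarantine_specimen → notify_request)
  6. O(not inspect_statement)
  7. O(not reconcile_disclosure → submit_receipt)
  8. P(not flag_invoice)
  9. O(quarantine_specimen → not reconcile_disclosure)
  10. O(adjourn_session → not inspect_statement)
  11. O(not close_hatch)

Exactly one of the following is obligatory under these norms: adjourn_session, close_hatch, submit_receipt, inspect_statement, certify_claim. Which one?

submit_receipt

From premise 11 we have O(not close_hatch).
The contrapositive of premise 3 (O(certify_claim → close_hatch)) is O(not close_hatch → not certify_claim), and O(not close_hatch) is already established, so O(not certify_claim).
Applying K to premise 2 (O(not certify_claim → not notify_request)) and O(not certify_claim) yields O(not notify_request).
The contrapositive of premise 5 (O(not quarantine_specimen → notify_request)) is O(not notify_request → quarantine_specimen), and O(not notify_request) is already established, so O(quarantine_specimen).
From O(quarantine_specimen) and premise 9, O(quarantine_specimen → not reconcile_disclosure), we obtain O(not reconcile_disclosure).
Premise 7 is O(not reconcile_disclosure → submit_receipt); since O(not reconcile_disclosure), deontic closure gives O(submit_receipt).
So O(submit_receipt) holds — submit_receipt is obligatory. None of the other listed options is made obligatory by any chain of premises.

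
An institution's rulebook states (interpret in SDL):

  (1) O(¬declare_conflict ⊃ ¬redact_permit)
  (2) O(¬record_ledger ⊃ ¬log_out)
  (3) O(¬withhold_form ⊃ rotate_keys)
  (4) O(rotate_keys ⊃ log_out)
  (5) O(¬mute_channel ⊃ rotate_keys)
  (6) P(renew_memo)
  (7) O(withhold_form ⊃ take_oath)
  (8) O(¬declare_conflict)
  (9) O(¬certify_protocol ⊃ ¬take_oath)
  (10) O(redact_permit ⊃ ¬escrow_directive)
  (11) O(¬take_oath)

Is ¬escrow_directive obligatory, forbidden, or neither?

Premise 10 is O(redact_permit ⊃ ¬escrow_directive), but O(redact_permit) is not derivable from the premises, so it does not yield O(¬escrow_directive).
No premise or chain of K-axiom applications forces O(¬escrow_directive), and none forces O(escrow_directive). So ¬escrow_directive is neither obligatory nor forbidden under these norms.

Neither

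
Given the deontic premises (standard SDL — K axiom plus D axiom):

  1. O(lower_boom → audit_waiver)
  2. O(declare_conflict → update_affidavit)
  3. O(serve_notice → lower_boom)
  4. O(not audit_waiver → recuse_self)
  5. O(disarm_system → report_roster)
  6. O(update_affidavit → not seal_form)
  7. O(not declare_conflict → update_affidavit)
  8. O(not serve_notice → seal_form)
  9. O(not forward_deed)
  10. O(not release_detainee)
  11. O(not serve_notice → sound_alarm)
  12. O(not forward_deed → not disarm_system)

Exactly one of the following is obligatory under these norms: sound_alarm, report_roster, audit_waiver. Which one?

audit_waiver

By case analysis on declare_conflict: premise 2 gives O(declare_conflict → update_affidavit) and premise 7 gives O(not declare_conflict → update_affidavit), so O(update_affidavit) either way.
From O(update_affidavit) and premise 6, O(update_affidavit → not seal_form), we obtain O(not seal_form).
Premise 8, O(not serve_notice → seal_form), contraposes to O(not seal_form → serve_notice); with O(not seal_form) we get O(serve_notice).
Applying K to premise 3 (O(serve_notice → lower_boom)) and O(serve_notice) yields O(lower_boom).
From O(lower_boom) and premise 1, O(lower_boom → audit_waiver), we obtain O(audit_waiver).
So O(audit_waiver) holds — audit_waiver is obligatory. None of the other listed options is made obligatory by any chain of premises.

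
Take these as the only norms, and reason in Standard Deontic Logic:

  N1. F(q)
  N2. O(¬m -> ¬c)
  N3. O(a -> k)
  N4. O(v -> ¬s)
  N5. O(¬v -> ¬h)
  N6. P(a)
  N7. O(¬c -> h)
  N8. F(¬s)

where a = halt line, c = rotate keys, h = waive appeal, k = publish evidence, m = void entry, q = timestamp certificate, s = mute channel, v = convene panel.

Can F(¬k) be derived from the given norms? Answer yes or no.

Premise 3 is O(a -> k), but O(a) is not derivable from the premises (the permission P(a) asserts only ¬O(¬a), not O(a)), so it does not yield O(k).
No other premise forces O(k). An ideal world satisfying every premise can still have ¬k true, so F(¬k) is not derivable.

No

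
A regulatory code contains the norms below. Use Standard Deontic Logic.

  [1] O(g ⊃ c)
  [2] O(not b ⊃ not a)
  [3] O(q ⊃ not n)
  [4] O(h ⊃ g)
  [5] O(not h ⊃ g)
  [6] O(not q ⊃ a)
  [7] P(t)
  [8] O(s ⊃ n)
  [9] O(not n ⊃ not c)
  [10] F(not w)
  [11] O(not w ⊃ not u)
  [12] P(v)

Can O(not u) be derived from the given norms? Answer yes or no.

No

Premise 11 is O(not w ⊃ not u), but O(not w) is not derivable from the premises, so it does not yield O(not u).
No other premise forces O(not u). An ideal world satisfying every premise can still have not u false, so O(not u) is not derivable.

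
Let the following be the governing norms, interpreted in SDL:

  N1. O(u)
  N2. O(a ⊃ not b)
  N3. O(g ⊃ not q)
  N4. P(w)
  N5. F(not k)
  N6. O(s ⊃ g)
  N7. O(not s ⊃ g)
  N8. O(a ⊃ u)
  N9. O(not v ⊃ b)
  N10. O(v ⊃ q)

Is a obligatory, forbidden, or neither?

Forbidden

Premises 6 and 7 cover both cases: O(s ⊃ g) and O(not s ⊃ g). Since s ∨ not s is a tautology, O(g) follows.
Premise 3 is O(g ⊃ not q); since O(g), deontic closure gives O(not q).
The contrapositive of premise 10 (O(v ⊃ q)) is O(not q ⊃ not v), and O(not q) is already established, so O(not v).
With premise 9, O(not v ⊃ b), the K-axiom yields O(b).
Premise 2, O(a ⊃ not b), contraposes to O(b ⊃ not a); with O(b) we get O(not a).
Premises 1, 4, 5, 8 do not contribute to this derivation.
Thus O(not a), which is F(a): a is forbidden.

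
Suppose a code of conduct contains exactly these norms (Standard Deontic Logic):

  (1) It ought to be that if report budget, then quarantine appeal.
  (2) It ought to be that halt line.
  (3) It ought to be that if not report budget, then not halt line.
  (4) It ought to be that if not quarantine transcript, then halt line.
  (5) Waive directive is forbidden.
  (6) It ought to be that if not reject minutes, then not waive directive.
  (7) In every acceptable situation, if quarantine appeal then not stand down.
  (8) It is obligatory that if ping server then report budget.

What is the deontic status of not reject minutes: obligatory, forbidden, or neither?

Neither

Premise 6 is O(¬reject_minutes → ¬waive_directive); even if O(¬waive_directive) held, inferring O(¬reject_minutes) would be affirming the consequent — invalid.
No premise or chain of K-axiom applications forces O(¬reject_minutes), and none forces O(reject_minutes). So ¬reject_minutes is neither obligatory nor forbidden under these norms.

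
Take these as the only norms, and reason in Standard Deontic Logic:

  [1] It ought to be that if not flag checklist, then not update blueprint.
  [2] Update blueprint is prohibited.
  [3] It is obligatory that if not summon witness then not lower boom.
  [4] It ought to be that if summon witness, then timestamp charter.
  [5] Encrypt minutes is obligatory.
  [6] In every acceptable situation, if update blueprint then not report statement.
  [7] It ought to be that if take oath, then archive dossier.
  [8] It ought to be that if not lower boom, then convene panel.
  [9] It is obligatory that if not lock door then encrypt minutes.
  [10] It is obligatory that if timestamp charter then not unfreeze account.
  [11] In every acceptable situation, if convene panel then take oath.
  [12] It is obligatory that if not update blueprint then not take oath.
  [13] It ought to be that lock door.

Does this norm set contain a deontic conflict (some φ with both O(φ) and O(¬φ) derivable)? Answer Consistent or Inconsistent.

Consistent

Premise 9 is O(¬lock_door → encrypt_minutes); even if O(encrypt_minutes) held, inferring O(¬lock_door) would be affirming the consequent — invalid.
So O(¬lock_door) is not derivable, and the apparent clash with O(lock_door) does not arise.
A world satisfying every obligation exists (e.g. archive_dossier=false, convene_panel=false, encrypt_minutes=true, flag_checklist=false, lock_door=true, lower_boom=true, report_statement=false, summon_witness=true, take_oath=false, timestamp_charter=true, unfreeze_account=false, update_blueprint=false); no atom is both obligatory and forbidden, so the set is consistent.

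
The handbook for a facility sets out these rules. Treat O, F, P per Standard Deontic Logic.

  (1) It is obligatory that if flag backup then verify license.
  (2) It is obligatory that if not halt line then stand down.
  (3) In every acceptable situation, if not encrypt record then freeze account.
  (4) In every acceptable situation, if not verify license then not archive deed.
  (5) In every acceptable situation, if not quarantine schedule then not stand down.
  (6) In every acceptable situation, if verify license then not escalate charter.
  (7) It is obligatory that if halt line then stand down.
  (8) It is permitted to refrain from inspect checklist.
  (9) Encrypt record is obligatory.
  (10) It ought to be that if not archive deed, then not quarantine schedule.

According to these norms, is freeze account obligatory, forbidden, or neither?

Premise 3 is O(¬encrypt_record → freeze_account), but O(¬encrypt_record) is not derivable from the premises, so it does not yield O(freeze_account).
No premise or chain of K-axiom applications forces O(freeze_account), and none forces O(¬freeze_account). So freeze_account is neither obligatory nor forbidden under these norms.

Neither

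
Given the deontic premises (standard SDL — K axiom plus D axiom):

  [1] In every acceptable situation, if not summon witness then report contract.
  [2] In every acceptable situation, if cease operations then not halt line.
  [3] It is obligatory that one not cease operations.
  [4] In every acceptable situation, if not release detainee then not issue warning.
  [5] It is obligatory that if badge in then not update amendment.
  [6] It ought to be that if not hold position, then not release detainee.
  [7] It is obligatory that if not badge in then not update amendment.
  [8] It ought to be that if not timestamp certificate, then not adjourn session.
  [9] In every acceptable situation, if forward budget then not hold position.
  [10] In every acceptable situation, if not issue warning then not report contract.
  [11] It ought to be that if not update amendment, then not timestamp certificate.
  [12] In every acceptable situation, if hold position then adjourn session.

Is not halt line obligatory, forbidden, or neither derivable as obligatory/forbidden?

Premise 2 is O(cease_operations → ¬halt_line), but O(cease_operations) is not derivable from the premises, so it does not yield O(¬halt_line).
No premise or chain of K-axiom applications forces O(¬halt_line), and none forces O(halt_line). So ¬halt_line is neither obligatory nor forbidden under these norms.

Neither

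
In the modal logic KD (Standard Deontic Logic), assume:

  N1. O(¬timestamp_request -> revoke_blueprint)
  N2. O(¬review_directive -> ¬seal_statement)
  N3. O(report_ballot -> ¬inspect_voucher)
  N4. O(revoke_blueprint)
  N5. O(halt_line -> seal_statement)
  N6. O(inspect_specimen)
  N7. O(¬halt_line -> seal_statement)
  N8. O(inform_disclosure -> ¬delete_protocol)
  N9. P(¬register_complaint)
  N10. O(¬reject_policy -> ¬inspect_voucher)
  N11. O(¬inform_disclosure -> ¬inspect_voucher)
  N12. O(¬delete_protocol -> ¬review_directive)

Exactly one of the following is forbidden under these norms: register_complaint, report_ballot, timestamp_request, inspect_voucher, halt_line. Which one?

By case analysis on ¬halt_line: premise 7 gives O(¬halt_line -> seal_statement) and premise 5 gives O(halt_line -> seal_statement), so O(seal_statement) either way.
Premise 2, O(¬review_directive -> ¬seal_statement), contraposes to O(seal_statement -> review_directive); with O(seal_statement) we get O(review_directive).
The contrapositive of premise 12 (O(¬delete_protocol -> ¬review_directive)) is O(review_directive -> delete_protocol), and O(review_directive) is already established, so O(delete_protocol).
Premise 8, O(inform_disclosure -> ¬delete_protocol), contraposes to O(delete_protocol -> ¬inform_disclosure); with O(delete_protocol) we get O(¬inform_disclosure).
Applying K to premise 11 (O(¬inform_disclosure -> ¬inspect_voucher)) and O(¬inform_disclosure) yields O(¬inspect_voucher).
So O(¬inspect_voucher) holds, i.e. inspect_voucher is forbidden. None of the other listed options is forbidden under the premises.

inspect_voucher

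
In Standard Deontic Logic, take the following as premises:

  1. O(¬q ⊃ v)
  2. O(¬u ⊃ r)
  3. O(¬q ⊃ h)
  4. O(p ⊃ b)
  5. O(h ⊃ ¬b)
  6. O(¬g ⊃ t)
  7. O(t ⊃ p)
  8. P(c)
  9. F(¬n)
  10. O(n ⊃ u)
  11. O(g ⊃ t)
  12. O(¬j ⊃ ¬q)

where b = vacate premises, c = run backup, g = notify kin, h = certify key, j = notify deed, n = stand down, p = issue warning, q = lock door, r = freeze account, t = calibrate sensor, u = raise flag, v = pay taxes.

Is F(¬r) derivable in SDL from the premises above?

No

Premise 2 is O(¬u ⊃ r), but O(¬u) is not derivable from the premises, so it does not yield O(r).
No other premise forces O(r). An ideal world satisfying every premise can still have ¬r true, so F(¬r) is not derivable.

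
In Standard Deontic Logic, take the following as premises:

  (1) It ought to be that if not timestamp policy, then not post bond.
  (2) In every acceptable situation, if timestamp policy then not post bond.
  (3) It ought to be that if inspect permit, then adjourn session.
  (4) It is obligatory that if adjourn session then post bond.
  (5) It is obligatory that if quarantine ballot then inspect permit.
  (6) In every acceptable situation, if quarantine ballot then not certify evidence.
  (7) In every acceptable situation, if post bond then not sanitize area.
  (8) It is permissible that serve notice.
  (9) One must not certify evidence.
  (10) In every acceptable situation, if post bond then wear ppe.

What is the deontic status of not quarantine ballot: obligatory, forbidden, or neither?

Obligatory

Premises 2 and 1 are O(timestamp_policy → ¬post_bond) and O(¬timestamp_policy → ¬post_bond); every ideal world satisfies timestamp_policy or ¬timestamp_policy, so in either case ¬post_bond holds — hence O(¬post_bond).
Premise 4, O(adjourn_session → post_bond), contraposes to O(¬post_bond → ¬adjourn_session); with O(¬post_bond) we get O(¬adjourn_session).
Premise 3 is O(inspect_permit → adjourn_session); contrapositively O(¬adjourn_session → ¬inspect_permit). Since O(¬adjourn_session) holds, K gives O(¬inspect_permit).
Premise 5 is O(quarantine_ballot → inspect_permit); contrapositively O(¬inspect_permit → ¬quarantine_ballot). Since O(¬inspect_permit) holds, K gives O(¬quarantine_ballot).
Premises 6, 7, 8, 9, 10 do not contribute to this derivation.
Hence ¬quarantine_ballot is obligatory.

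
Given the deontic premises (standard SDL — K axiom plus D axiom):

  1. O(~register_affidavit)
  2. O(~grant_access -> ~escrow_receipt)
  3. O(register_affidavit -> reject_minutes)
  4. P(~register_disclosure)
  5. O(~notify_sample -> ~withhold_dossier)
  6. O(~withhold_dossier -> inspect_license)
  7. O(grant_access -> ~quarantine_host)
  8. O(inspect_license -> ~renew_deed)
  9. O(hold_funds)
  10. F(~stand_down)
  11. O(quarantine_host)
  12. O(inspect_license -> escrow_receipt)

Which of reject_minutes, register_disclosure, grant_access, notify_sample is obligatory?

notify_sample

From premise 11 we have O(quarantine_host).
Premise 7, O(grant_access -> ~quarantine_host), contraposes to O(quarantine_host -> ~grant_access); with O(quarantine_host) we get O(~grant_access).
From O(~grant_access) and premise 2, O(~grant_access -> ~escrow_receipt), we obtain O(~escrow_receipt).
Premise 12 is O(inspect_license -> escrow_receipt); contrapositively O(~escrow_receipt -> ~inspect_license). Since O(~escrow_receipt) holds, K gives O(~inspect_license).
The contrapositive of premise 6 (O(~withhold_dossier -> inspect_license)) is O(~inspect_license -> withhold_dossier), and O(~inspect_license) is already established, so O(withhold_dossier).
Premise 5 is O(~notify_sample -> ~withhold_dossier); contrapositively O(withhold_dossier -> notify_sample). Since O(withhold_dossier) holds, K gives O(notify_sample).
So O(notify_sample) holds — notify_sample is obligatory. None of the other listed options is made obligatory by any chain of premises.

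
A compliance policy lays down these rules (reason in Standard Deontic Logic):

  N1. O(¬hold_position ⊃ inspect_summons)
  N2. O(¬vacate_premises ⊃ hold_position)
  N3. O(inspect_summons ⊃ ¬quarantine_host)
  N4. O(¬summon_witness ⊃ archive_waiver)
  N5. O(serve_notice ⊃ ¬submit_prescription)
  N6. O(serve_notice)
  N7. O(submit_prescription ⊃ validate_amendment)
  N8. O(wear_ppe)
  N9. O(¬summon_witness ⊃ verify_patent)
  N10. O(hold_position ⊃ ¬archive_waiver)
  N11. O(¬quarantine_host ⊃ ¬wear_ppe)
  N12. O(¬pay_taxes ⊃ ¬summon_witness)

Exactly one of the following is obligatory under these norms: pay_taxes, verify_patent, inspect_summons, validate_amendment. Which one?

Premise 8 states O(wear_ppe) outright.
Premise 11 is O(¬quarantine_host ⊃ ¬wear_ppe); contrapositively O(wear_ppe ⊃ quarantine_host). Since O(wear_ppe) holds, K gives O(quarantine_host).
The contrapositive of premise 3 (O(inspect_summons ⊃ ¬quarantine_host)) is O(quarantine_host ⊃ ¬inspect_summons), and O(quarantine_host) is already established, so O(¬inspect_summons).
The contrapositive of premise 1 (O(¬hold_position ⊃ inspect_summons)) is O(¬inspect_summons ⊃ hold_position), and O(¬inspect_summons) is already established, so O(hold_position).
Applying K to premise 10 (O(hold_position ⊃ ¬archive_waiver)) and O(hold_position) yields O(¬archive_waiver).
Premise 4, O(¬summon_witness ⊃ archive_waiver), contraposes to O(¬archive_waiver ⊃ summon_witness); with O(¬archive_waiver) we get O(summon_witness).
Premise 12 is O(¬pay_taxes ⊃ ¬summon_witness); contrapositively O(summon_witness ⊃ pay_taxes). Since O(summon_witness) holds, K gives O(pay_taxes).
So O(pay_taxes) holds — pay_taxes is obligatory. None of the other listed options is made obligatory by any chain of premises.

pay_taxes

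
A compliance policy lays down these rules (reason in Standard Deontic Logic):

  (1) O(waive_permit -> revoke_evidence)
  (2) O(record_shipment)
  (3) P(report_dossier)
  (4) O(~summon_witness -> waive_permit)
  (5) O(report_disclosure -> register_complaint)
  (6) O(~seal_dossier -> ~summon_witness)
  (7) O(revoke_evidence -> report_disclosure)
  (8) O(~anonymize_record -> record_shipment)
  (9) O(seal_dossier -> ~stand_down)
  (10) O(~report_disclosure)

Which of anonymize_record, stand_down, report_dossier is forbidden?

From premise 10 we have O(~report_disclosure).
Premise 7, O(revoke_evidence -> report_disclosure), contraposes to O(~report_disclosure -> ~revoke_evidence); with O(~report_disclosure) we get O(~revoke_evidence).
Premise 1 is O(waive_permit -> revoke_evidence); contrapositively O(~revoke_evidence -> ~waive_permit). Since O(~revoke_evidence) holds, K gives O(~waive_permit).
Premise 4, O(~summon_witness -> waive_permit), contraposes to O(~waive_permit -> summon_witness); with O(~waive_permit) we get O(summon_witness).
The contrapositive of premise 6 (O(~seal_dossier -> ~summon_witness)) is O(summon_witness -> seal_dossier), and O(summon_witness) is already established, so O(seal_dossier).
Applying K to premise 9 (O(seal_dossier -> ~stand_down)) and O(seal_dossier) yields O(~stand_down).
So O(~stand_down) holds, i.e. stand_down is forbidden. None of the other listed options is forbidden under the premises.

stand_down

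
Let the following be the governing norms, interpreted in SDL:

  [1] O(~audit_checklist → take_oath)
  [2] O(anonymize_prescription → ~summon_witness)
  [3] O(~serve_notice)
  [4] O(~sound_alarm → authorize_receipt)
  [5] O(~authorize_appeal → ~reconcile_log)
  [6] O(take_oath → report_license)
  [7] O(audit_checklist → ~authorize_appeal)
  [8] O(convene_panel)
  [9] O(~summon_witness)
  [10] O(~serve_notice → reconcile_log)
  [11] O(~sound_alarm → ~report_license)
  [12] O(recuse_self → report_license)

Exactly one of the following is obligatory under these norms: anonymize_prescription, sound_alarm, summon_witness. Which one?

sound_alarm

Premise 3 gives O(~serve_notice).
With premise 10, O(~serve_notice → reconcile_log), the K-axiom yields O(reconcile_log).
The contrapositive of premise 5 (O(~authorize_appeal → ~reconcile_log)) is O(reconcile_log → authorize_appeal), and O(reconcile_log) is already established, so O(authorize_appeal).
The contrapositive of premise 7 (O(audit_checklist → ~authorize_appeal)) is O(authorize_appeal → ~audit_checklist), and O(authorize_appeal) is already established, so O(~audit_checklist).
Premise 1 is O(~audit_checklist → take_oath); since O(~audit_checklist), deontic closure gives O(take_oath).
Applying K to premise 6 (O(take_oath → report_license)) and O(take_oath) yields O(report_license).
The contrapositive of premise 11 (O(~sound_alarm → ~report_license)) is O(report_license → sound_alarm), and O(report_license) is already established, so O(sound_alarm).
So O(sound_alarm) holds — sound_alarm is obligatory. None of the other listed options is made obligatory by any chain of premises.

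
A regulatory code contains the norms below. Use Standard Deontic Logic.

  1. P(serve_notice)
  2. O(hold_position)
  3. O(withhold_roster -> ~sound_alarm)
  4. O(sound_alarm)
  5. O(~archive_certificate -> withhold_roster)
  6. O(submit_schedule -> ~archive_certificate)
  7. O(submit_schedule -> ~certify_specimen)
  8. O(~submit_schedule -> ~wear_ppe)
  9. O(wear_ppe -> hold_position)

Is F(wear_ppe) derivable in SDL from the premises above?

Yes

From premise 4 we have O(sound_alarm).
Premise 3 is O(withhold_roster -> ~sound_alarm); contrapositively O(sound_alarm -> ~withhold_roster). Since O(sound_alarm) holds, K gives O(~withhold_roster).
Premise 5 is O(~archive_certificate -> withhold_roster); contrapositively O(~withhold_roster -> archive_certificate). Since O(~withhold_roster) holds, K gives O(archive_certificate).
Premise 6 is O(submit_schedule -> ~archive_certificate); contrapositively O(archive_certificate -> ~submit_schedule). Since O(archive_certificate) holds, K gives O(~submit_schedule).
From O(~submit_schedule) and premise 8, O(~submit_schedule -> ~wear_ppe), we obtain O(~wear_ppe).
Premises 1, 2, 7, 9 do not contribute to this derivation.
So O(~wear_ppe) holds, i.e. F(wear_ppe). The claim follows.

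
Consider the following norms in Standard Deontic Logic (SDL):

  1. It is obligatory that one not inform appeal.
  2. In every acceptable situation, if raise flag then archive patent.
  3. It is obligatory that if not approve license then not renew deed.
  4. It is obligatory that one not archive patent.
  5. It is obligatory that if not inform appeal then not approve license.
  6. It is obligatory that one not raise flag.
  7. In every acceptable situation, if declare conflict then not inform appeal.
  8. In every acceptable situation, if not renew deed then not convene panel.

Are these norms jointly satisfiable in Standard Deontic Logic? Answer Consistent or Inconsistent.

Consistent

Premise 2 is O(raise_flag → archive_patent), but O(raise_flag) is not derivable from the premises, so it does not yield O(archive_patent).
So O(archive_patent) is not derivable, and the apparent clash with O(¬archive_patent) does not arise.
A world satisfying every obligation exists (e.g. approve_license=false, archive_patent=false, convene_panel=false, declare_conflict=false, inform_appeal=false, raise_flag=false, renew_deed=false); no atom is both obligatory and forbidden, so the set is consistent.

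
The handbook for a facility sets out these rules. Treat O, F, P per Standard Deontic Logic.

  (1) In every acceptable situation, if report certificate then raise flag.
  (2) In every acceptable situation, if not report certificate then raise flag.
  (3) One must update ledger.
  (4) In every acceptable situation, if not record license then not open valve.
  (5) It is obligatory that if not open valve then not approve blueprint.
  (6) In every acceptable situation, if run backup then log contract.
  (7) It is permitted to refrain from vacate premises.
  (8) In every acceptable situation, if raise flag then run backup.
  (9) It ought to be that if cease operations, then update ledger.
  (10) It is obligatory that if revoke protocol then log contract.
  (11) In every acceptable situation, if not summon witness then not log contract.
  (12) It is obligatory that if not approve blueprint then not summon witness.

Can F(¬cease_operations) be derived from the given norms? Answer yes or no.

No

Premise 9 is O(cease_operations → update_ledger); even if O(update_ledger) held, inferring O(cease_operations) would be affirming the consequent — invalid.
No other premise forces O(cease_operations). An ideal world satisfying every premise can still have ¬cease_operations true, so F(¬cease_operations) is not derivable.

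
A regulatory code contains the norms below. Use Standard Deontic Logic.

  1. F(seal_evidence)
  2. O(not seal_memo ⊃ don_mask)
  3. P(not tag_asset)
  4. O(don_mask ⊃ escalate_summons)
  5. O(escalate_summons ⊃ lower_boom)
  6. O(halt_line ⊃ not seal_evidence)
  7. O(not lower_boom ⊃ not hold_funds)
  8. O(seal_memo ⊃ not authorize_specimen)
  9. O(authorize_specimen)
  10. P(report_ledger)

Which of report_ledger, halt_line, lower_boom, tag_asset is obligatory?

From premise 9 we have O(authorize_specimen).
Premise 8 is O(seal_memo ⊃ not authorize_specimen); contrapositively O(authorize_specimen ⊃ not seal_memo). Since O(authorize_specimen) holds, K gives O(not seal_memo).
Premise 2 is O(not seal_memo ⊃ don_mask); since O(not seal_memo), deontic closure gives O(don_mask).
With premise 4, O(don_mask ⊃ escalate_summons), the K-axiom yields O(escalate_summons).
Premise 5 is O(escalate_summons ⊃ lower_boom); since O(escalate_summons), deontic closure gives O(lower_boom).
So O(lower_boom) holds — lower_boom is obligatory. None of the other listed options is made obligatory by any chain of premises.

lower_boom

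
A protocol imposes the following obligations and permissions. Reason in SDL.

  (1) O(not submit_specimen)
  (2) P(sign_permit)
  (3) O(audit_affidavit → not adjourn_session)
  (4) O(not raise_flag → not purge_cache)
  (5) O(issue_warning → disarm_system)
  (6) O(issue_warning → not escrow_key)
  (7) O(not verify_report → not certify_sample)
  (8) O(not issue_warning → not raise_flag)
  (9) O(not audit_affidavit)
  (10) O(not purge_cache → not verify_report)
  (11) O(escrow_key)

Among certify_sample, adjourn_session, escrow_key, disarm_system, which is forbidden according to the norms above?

certify_sample

Premise 11 gives O(escrow_key).
Premise 6 is O(issue_warning → not escrow_key); contrapositively O(escrow_key → not issue_warning). Since O(escrow_key) holds, K gives O(not issue_warning).
Premise 8 is O(not issue_warning → not raise_flag); since O(not issue_warning), deontic closure gives O(not raise_flag).
With premise 4, O(not raise_flag → not purge_cache), the K-axiom yields O(not purge_cache).
Applying K to premise 10 (O(not purge_cache → not verify_report)) and O(not purge_cache) yields O(not verify_report).
Applying K to premise 7 (O(not verify_report → not certify_sample)) and O(not verify_report) yields O(not certify_sample).
So O(not certify_sample) holds, i.e. certify_sample is forbidden. None of the other listed options is forbidden under the premises.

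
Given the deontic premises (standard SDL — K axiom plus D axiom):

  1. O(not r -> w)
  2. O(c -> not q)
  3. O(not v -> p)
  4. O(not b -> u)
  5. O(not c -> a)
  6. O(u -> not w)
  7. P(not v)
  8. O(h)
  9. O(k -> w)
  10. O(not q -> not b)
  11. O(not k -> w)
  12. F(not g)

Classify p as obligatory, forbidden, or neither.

Premise 3 is O(not v -> p), but O(not v) is not derivable from the premises (the permission P(not v) asserts only not O(v), not O(not v)), so it does not yield O(p).
No premise or chain of K-axiom applications forces O(p), and none forces O(not p). So p is neither obligatory nor forbidden under these norms.

Neither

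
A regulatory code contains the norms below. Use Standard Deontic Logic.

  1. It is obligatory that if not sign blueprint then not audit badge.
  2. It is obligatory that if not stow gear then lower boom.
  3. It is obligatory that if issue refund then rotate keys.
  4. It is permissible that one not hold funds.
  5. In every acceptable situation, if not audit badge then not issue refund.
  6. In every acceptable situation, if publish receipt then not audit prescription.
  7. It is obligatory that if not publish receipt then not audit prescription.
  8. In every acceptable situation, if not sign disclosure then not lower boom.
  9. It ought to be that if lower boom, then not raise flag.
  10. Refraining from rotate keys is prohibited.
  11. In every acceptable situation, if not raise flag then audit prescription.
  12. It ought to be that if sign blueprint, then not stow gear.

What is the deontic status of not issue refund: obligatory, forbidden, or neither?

Obligatory

By case analysis on ¬publish_receipt: premise 7 gives O(¬publish_receipt → ¬audit_prescription) and premise 6 gives O(publish_receipt → ¬audit_prescription), so O(¬audit_prescription) either way.
Premise 11 is O(¬raise_flag → audit_prescription); contrapositively O(¬audit_prescription → raise_flag). Since O(¬audit_prescription) holds, K gives O(raise_flag).
Premise 9, O(lower_boom → ¬raise_flag), contraposes to O(raise_flag → ¬lower_boom); with O(raise_flag) we get O(¬lower_boom).
The contrapositive of premise 2 (O(¬stow_gear → lower_boom)) is O(¬lower_boom → stow_gear), and O(¬lower_boom) is already established, so O(stow_gear).
Premise 12 is O(sign_blueprint → ¬stow_gear); contrapositively O(stow_gear → ¬sign_blueprint). Since O(stow_gear) holds, K gives O(¬sign_blueprint).
Premise 1 is O(¬sign_blueprint → ¬audit_badge); since O(¬sign_blueprint), deontic closure gives O(¬audit_badge).
Applying K to premise 5 (O(¬audit_badge → ¬issue_refund)) and O(¬audit_badge) yields O(¬issue_refund).
Premises 3, 4, 8, 10 do not contribute to this derivation.
Hence ¬issue_refund is obligatory.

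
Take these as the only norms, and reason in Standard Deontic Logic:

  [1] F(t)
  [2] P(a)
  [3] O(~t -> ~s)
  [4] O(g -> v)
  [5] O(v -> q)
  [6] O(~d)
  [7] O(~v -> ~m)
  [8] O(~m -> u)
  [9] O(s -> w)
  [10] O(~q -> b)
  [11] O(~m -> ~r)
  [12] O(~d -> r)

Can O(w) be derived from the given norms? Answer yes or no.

Premise 9 is O(s -> w), but O(s) is not derivable from the premises, so it does not yield O(w).
No other premise forces O(w). An ideal world satisfying every premise can still have w false, so O(w) is not derivable.

No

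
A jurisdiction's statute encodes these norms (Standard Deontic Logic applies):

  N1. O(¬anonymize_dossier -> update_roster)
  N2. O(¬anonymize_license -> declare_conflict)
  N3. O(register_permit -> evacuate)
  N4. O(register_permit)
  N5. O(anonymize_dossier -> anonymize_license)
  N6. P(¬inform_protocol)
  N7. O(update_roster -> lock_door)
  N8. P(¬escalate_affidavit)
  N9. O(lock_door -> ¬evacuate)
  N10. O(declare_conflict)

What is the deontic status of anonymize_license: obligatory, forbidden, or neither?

From premise 4 we have O(register_permit).
With premise 3, O(register_permit -> evacuate), the K-axiom yields O(evacuate).
Premise 9, O(lock_door -> ¬evacuate), contraposes to O(evacuate -> ¬lock_door); with O(evacuate) we get O(¬lock_door).
Premise 7, O(update_roster -> lock_door), contraposes to O(¬lock_door -> ¬update_roster); with O(¬lock_door) we get O(¬update_roster).
Premise 1, O(¬anonymize_dossier -> update_roster), contraposes to O(¬update_roster -> anonymize_dossier); with O(¬update_roster) we get O(anonymize_dossier).
Premise 5 is O(anonymize_dossier -> anonymize_license); since O(anonymize_dossier), deontic closure gives O(anonymize_license).
Premises 2, 6, 8, 10 do not contribute to this derivation.
Hence anonymize_license is obligatory.

Obligatory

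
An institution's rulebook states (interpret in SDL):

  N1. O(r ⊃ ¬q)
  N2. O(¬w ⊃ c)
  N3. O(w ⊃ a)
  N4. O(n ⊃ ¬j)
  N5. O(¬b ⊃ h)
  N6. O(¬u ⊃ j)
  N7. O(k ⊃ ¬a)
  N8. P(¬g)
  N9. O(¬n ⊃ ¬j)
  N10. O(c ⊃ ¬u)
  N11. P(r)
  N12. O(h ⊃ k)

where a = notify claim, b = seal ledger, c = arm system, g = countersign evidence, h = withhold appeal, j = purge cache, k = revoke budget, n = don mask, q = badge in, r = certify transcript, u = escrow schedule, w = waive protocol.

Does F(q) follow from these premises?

Premise 1 is O(r ⊃ ¬q), but O(r) is not derivable from the premises (the permission P(r) asserts only ¬O(¬r), not O(r)), so it does not yield O(¬q).
No other premise forces O(¬q). An ideal world satisfying every premise can still have q true, so F(q) is not derivable.

No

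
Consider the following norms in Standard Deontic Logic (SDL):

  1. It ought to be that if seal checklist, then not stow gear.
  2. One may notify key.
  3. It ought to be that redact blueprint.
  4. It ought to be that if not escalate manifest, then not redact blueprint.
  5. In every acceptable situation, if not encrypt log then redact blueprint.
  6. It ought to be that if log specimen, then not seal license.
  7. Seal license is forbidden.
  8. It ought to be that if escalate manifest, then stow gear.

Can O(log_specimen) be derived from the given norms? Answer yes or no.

Premise 6 is O(log_specimen → ¬seal_license); even if O(¬seal_license) held, inferring O(log_specimen) would be affirming the consequent — invalid.
No other premise forces O(log_specimen). An ideal world satisfying every premise can still have log_specimen false, so O(log_specimen) is not derivable.

No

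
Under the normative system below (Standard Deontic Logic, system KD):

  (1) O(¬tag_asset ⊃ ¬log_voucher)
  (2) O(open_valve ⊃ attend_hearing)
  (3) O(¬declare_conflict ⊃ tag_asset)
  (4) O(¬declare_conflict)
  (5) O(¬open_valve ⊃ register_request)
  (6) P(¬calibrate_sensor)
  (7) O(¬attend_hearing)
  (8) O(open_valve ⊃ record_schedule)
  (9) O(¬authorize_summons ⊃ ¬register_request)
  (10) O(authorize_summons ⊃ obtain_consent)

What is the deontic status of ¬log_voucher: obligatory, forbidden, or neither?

Premise 1 is O(¬tag_asset ⊃ ¬log_voucher), but O(¬tag_asset) is not derivable from the premises, so it does not yield O(¬log_voucher).
No premise or chain of K-axiom applications forces O(¬log_voucher), and none forces O(log_voucher). So ¬log_voucher is neither obligatory nor forbidden under these norms.

Neither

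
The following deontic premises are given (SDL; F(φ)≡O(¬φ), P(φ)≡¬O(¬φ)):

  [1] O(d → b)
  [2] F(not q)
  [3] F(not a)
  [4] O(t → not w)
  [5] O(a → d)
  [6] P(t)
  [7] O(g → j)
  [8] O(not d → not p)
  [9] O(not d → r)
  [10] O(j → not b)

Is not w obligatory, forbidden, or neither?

Premise 4 is O(t → not w), but O(t) is not derivable from the premises (the permission P(t) asserts only not O(not t), not O(t)), so it does not yield O(not w).
No premise or chain of K-axiom applications forces O(not w), and none forces O(w). So not w is neither obligatory nor forbidden under these norms.

Neither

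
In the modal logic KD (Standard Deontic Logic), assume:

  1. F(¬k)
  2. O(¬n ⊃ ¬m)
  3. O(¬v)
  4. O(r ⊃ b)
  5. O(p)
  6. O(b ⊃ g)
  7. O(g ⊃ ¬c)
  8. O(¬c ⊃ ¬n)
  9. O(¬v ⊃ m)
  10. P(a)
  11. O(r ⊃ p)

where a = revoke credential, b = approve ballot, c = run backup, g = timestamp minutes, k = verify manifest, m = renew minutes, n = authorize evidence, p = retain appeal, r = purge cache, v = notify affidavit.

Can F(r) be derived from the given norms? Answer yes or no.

Yes

From premise 3 we have O(¬v).
Premise 9 is O(¬v ⊃ m); since O(¬v), deontic closure gives O(m).
The contrapositive of premise 2 (O(¬n ⊃ ¬m)) is O(m ⊃ n), and O(m) is already established, so O(n).
The contrapositive of premise 8 (O(¬c ⊃ ¬n)) is O(n ⊃ c), and O(n) is already established, so O(c).
Premise 7 is O(g ⊃ ¬c); contrapositively O(c ⊃ ¬g). Since O(c) holds, K gives O(¬g).
The contrapositive of premise 6 (O(b ⊃ g)) is O(¬g ⊃ ¬b), and O(¬g) is already established, so O(¬b).
Premise 4 is O(r ⊃ b); contrapositively O(¬b ⊃ ¬r). Since O(¬b) holds, K gives O(¬r).
Premises 1, 5, 10, 11 do not contribute to this derivation.
So O(¬r) holds, i.e. F(r). The claim follows.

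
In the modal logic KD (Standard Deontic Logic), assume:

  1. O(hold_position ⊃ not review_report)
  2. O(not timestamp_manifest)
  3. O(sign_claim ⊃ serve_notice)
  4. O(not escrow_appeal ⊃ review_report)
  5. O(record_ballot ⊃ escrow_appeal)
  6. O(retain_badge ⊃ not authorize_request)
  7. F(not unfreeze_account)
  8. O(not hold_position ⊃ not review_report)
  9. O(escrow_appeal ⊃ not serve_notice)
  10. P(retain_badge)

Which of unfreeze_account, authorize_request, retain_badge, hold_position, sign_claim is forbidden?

By case analysis on hold_position: premise 1 gives O(hold_position ⊃ not review_report) and premise 8 gives O(not hold_position ⊃ not review_report), so O(not review_report) either way.
Premise 4 is O(not escrow_appeal ⊃ review_report); contrapositively O(not review_report ⊃ escrow_appeal). Since O(not review_report) holds, K gives O(escrow_appeal).
Premise 9 is O(escrow_appeal ⊃ not serve_notice); since O(escrow_appeal), deontic closure gives O(not serve_notice).
Premise 3 is O(sign_claim ⊃ serve_notice); contrapositively O(not serve_notice ⊃ not sign_claim). Since O(not serve_notice) holds, K gives O(not sign_claim).
So O(not sign_claim) holds, i.e. sign_claim is forbidden. None of the other listed options is forbidden under the premises.

sign_claim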